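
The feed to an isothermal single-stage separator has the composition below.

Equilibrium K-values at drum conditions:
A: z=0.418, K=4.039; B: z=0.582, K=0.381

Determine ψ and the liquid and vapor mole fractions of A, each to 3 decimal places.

ψ = 0.484, x_A = 0.169, y_A = 0.683

Rachford–Rice: g(ψ) = Σ zᵢ(Kᵢ−1)/(1+ψ(Kᵢ−1)) = 0.
Check two-phase: ΣzᵢKᵢ = 1.910 > 1 and Σzᵢ/Kᵢ = 1.631 > 1, so g(0) = 0.910 > 0 and g(1) = -0.631 < 0.
Binary case is linear: z₁(K₁−1)(1+ψ(K₂−1)) + z₂(K₂−1)(1+ψ(K₁−1)) = 0
⇒ ψ = [z₁(K₁−1)+z₂(K₂−1)] / [−(K₁−1)(K₂−1)] = 0.9100/1.8811 = 0.484
Compositions from xᵢ = zᵢ/(1+ψ(Kᵢ−1)), yᵢ = Kᵢxᵢ:
  A: x = 0.169, y = 0.683
  B: x = 0.831, y = 0.317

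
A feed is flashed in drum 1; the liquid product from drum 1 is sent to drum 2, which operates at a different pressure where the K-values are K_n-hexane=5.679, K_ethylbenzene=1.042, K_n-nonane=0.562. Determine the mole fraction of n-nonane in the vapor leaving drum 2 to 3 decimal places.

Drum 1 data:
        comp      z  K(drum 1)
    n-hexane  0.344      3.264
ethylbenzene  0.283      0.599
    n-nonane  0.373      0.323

Drum 1:
Material balance + equilibrium reduce to Σ zᵢ(Kᵢ−1)/(1+ψ₁(Kᵢ−1)) = 0.
Feasibility: ΣzᵢKᵢ = 1.413, Σzᵢ/Kᵢ = 1.733 — both > 1, two phases present.
Newton–Raphson from ψ₁ = 0.5:
  ψ₁ = 0.500: g = -0.1584, g' = -0.850 → ψ₁ = 0.314
  ψ₁ = 0.314: g = 0.0050, g' = -0.938 → ψ₁ = 0.319
Converged at ψ₁ = 0.319.
Drum-1 compositions:
  n-hexane: x = 0.200, y = 0.652
  ethylbenzene: x = 0.325, y = 0.194
  n-nonane: x = 0.476, y = 0.154
Drum-2 feed = drum-1 liquid: z₂ = (0.1997, 0.3245, 0.4757).
Drum 2:
Iterate (Newton) starting at ψ₂ = 0.5:
  ψ₂ = 0.500: g = 0.0264, g' = -0.542 → ψ₂ = 0.549
  ψ₂ = 0.549: g = 0.0010, g' = -0.502 → ψ₂ = 0.551
Converged at ψ₂ = 0.551.
  n-hexane: x = 0.056, y = 0.317
  ethylbenzene: x = 0.317, y = 0.330
  n-nonane: x = 0.627, y = 0.352

y_n-nonane (drum 2) = 0.352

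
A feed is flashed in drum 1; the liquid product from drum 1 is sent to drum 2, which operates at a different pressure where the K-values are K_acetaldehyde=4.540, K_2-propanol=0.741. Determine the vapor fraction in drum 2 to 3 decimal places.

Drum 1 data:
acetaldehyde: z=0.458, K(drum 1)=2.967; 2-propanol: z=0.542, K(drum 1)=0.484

Drum 1:
Material balance + equilibrium reduce to Σ zᵢ(Kᵢ−1)/(1+ψ₁(Kᵢ−1)) = 0.
Feasibility: ΣzᵢKᵢ = 1.621, Σzᵢ/Kᵢ = 1.274 — both > 1, two phases present.
Binary case is linear: z₁(K₁−1)(1+ψ₁(K₂−1)) + z₂(K₂−1)(1+ψ₁(K₁−1)) = 0
⇒ ψ₁ = [z₁(K₁−1)+z₂(K₂−1)] / [−(K₁−1)(K₂−1)] = 0.6212/1.0150 = 0.612
Drum-1 compositions:
  acetaldehyde: x = 0.208, y = 0.617
  2-propanol: x = 0.792, y = 0.383
Drum-2 feed = drum-1 liquid: z₂ = (0.2078, 0.7922).
Drum 2:
Rachford–Rice: g(ψ₂) = Σ zᵢ(Kᵢ−1)/(1+ψ₂(Kᵢ−1)) = 0.
Feasibility: ΣzᵢKᵢ = 1.530, Σzᵢ/Kᵢ = 1.115 — both > 1, two phases present.
Binary case is linear: z₁(K₁−1)(1+ψ₂(K₂−1)) + z₂(K₂−1)(1+ψ₂(K₁−1)) = 0
⇒ ψ₂ = [z₁(K₁−1)+z₂(K₂−1)] / [−(K₁−1)(K₂−1)] = 0.5305/0.9169 = 0.579
  acetaldehyde: x = 0.068, y = 0.310
  2-propanol: x = 0.932, y = 0.690

V/F (drum 2) = 0.579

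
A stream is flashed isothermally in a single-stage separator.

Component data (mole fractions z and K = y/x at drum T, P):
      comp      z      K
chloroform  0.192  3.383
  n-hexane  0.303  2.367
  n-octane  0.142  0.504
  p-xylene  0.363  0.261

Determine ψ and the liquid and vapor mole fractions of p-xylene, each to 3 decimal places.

Rachford–Rice: g(ψ) = Σ zᵢ(Kᵢ−1)/(1+ψ(Kᵢ−1)) = 0.
Feasibility: ΣzᵢKᵢ = 1.533, Σzᵢ/Kᵢ = 1.857 — both > 1, two phases present.
Iterate (Newton) starting at ψ = 0.5:
  ψ = 0.500: g = -0.0643, g' = -0.987 → ψ = 0.435
  ψ = 0.435: g = -0.0006, g' = -0.973 → ψ = 0.434
Converged at ψ = 0.434.
Compositions from xᵢ = zᵢ/(1+ψ(Kᵢ−1)), yᵢ = Kᵢxᵢ:
  chloroform: x = 0.094, y = 0.319
  n-hexane: x = 0.190, y = 0.450
  n-octane: x = 0.181, y = 0.091
  p-xylene: x = 0.535, y = 0.140

ψ = 0.434, x_p-xylene = 0.535, y_p-xylene = 0.140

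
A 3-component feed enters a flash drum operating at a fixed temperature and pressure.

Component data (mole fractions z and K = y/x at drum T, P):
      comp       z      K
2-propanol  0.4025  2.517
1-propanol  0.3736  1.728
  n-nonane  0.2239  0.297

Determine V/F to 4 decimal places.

Material balance + equilibrium reduce to Σ zᵢ(Kᵢ−1)/(1+V/F(Kᵢ−1)) = 0.
g(0) = ΣzᵢKᵢ − 1 = 0.7252 and g(1) = 1 − Σzᵢ/Kᵢ = -0.1300, so a root lies in (0, 1).
Newton iteration, V/F⁰ = 0.69:
  V/F = 0.6900: g = 0.17369, g' = -0.7262 → V/F = 0.9292
  V/F = 0.9292: g = -0.03826, g' = -1.1501 → V/F = 0.8959
  V/F = 0.8959: g = -0.00179, g' = -1.0465 → V/F = 0.8942
Converged at V/F = 0.8942.

V/F = 0.8942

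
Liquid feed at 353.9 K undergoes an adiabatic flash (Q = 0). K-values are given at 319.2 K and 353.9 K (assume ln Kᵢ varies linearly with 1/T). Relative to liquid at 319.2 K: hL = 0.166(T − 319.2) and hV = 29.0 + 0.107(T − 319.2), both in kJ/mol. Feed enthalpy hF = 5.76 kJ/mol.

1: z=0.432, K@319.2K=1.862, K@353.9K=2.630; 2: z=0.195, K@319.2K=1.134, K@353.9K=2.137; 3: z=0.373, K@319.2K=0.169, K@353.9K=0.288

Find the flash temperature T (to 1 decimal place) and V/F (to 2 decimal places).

T = 321.0 K, V/F = 0.19

Adiabatic flash: solve Rachford–Rice at each trial T, then check hF = ψ·hV(T) + (1−ψ)·hL(T).
  T = 319.2 K: K = (1.862, 1.134, 0.169), RR gives ψ = 0.152, H_out = 4.412 kJ/mol
  T = 353.9 K: K = (2.630, 2.137, 0.288), RR gives ψ = 0.625, H_out = 22.603 kJ/mol
  T = 336.5 K: K = (2.232, 1.581, 0.223), RR gives ψ = 0.434, H_out = 15.026 kJ/mol
  T = 327.9 K: K = (2.044, 1.346, 0.195), RR gives ψ = 0.313, H_out = 10.347 kJ/mol
  T = 323.5 K: K = (1.951, 1.236, 0.182), RR gives ψ = 0.237, H_out = 7.535 kJ/mol
  T = 321.4 K: K = (1.907, 1.185, 0.175), RR gives ψ = 0.197, H_out = 6.062 kJ/mol
Linear interpolation between T = 319.2 (H_out = 4.412) and T = 321.4 (H_out = 6.062) on hF = 5.76 gives T ≈ 321.0 K, at which ψ = 0.19.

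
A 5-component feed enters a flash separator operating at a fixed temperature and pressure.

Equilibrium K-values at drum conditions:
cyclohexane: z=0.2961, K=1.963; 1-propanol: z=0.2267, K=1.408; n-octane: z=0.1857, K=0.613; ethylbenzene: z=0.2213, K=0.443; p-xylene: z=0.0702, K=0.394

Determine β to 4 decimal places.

Let β = V/F and solve Σ zᵢ(Kᵢ−1)/(1+β(Kᵢ−1)) = 0.
Feasibility: ΣzᵢKᵢ = 1.1400, Σzᵢ/Kᵢ = 1.2925 — both > 1, two phases present.
Newton–Raphson from β = 0.32:
  β = 0.3200: g = 0.01499, g' = -0.3676 → β = 0.3608
Converged at β = 0.3608.

β = 0.3608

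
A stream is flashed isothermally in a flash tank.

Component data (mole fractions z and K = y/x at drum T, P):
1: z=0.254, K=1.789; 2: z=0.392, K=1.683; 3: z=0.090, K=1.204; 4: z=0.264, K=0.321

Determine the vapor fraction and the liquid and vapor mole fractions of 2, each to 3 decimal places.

Iterate (Newton) starting at ψ = 0.5:
  ψ = 0.500: g = 0.0886, g' = -0.465 → ψ = 0.690
  ψ = 0.690: g = -0.0097, g' = -0.585 → ψ = 0.674
Converged at ψ = 0.674.
Compositions from xᵢ = zᵢ/(1+ψ(Kᵢ−1)), yᵢ = Kᵢxᵢ:
  1: x = 0.166, y = 0.297
  2: x = 0.268, y = 0.452
  3: x = 0.079, y = 0.095
  4: x = 0.487, y = 0.156

ψ = 0.674, x_2 = 0.268, y_2 = 0.452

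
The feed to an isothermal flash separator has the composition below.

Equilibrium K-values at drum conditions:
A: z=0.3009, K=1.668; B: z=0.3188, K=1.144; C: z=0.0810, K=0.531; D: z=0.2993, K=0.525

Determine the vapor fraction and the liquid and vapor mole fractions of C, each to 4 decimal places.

ψ = 0.3067, x_C = 0.0946, y_C = 0.0502

Let ψ = V/F and solve Σ zᵢ(Kᵢ−1)/(1+ψ(Kᵢ−1)) = 0.
Feasibility: ΣzᵢKᵢ = 1.0668, Σzᵢ/Kᵢ = 1.1817 — both > 1, two phases present.
Iterate (Newton) starting at ψ = 0.64:
  ψ = 0.6400: g = -0.07571, g' = -0.2472 → ψ = 0.3338
  ψ = 0.3338: g = -0.00583, g' = -0.2162 → ψ = 0.3068
  ψ = 0.3068: g = -0.00001, g' = -0.2154 → ψ = 0.3067
Converged at ψ = 0.3067.
Compositions from xᵢ = zᵢ/(1+ψ(Kᵢ−1)), yᵢ = Kᵢxᵢ:
  A: x = 0.2497, y = 0.4166
  B: x = 0.3053, y = 0.3493
  C: x = 0.0946, y = 0.0502
  D: x = 0.3503, y = 0.1839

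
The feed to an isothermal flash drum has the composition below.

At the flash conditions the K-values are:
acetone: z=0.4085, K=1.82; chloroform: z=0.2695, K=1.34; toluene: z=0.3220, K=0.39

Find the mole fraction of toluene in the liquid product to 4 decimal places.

x_toluene = 0.4978

Rachford–Rice: g(V/F) = Σ zᵢ(Kᵢ−1)/(1+V/F(Kᵢ−1)) = 0.
Feasibility: ΣzᵢKᵢ = 1.2302, Σzᵢ/Kᵢ = 1.2512 — both > 1, two phases present.
Iterate (Newton) starting at V/F = 0.33:
  V/F = 0.3300: g = 0.10009, g' = -0.3831 → V/F = 0.5912
  V/F = 0.5912: g = -0.00533, g' = -0.4393 → V/F = 0.5791
  V/F = 0.5791: g = -0.00003, g' = -0.4345 → V/F = 0.5790
Converged at V/F = 0.5790.
Compositions from xᵢ = zᵢ/(1+V/F(Kᵢ−1)), yᵢ = Kᵢxᵢ:
  acetone: x = 0.2770, y = 0.5041
  chloroform: x = 0.2252, y = 0.3017
  toluene: x = 0.4978, y = 0.1942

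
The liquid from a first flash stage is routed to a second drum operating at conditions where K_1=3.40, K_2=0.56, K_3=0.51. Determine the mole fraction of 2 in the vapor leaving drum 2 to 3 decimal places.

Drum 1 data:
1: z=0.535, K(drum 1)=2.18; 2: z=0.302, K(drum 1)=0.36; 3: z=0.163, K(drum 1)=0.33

y_2 (drum 2) = 0.300

Drum 1:
Let ψ₁ = V/F and solve Σ zᵢ(Kᵢ−1)/(1+ψ₁(Kᵢ−1)) = 0.
g(0) = ΣzᵢKᵢ − 1 = 0.329 and g(1) = 1 − Σzᵢ/Kᵢ = -0.578, so a root lies in (0, 1).
Newton–Raphson from ψ₁ = 0.33:
  ψ₁ = 0.330: g = 0.0691, g' = -0.705 → ψ₁ = 0.428
Converged at ψ₁ = 0.428.
Drum-1 compositions:
  1: x = 0.355, y = 0.775
  2: x = 0.416, y = 0.150
  3: x = 0.229, y = 0.075
Drum-2 feed = drum-1 liquid: z₂ = (0.3554, 0.4160, 0.2286).
Drum 2:
Let ψ₂ = V/F and solve Σ zᵢ(Kᵢ−1)/(1+ψ₂(Kᵢ−1)) = 0.
g(0) = ΣzᵢKᵢ − 1 = 0.558 and g(1) = 1 − Σzᵢ/Kᵢ = -0.296, so a root lies in (0, 1).
Newton iteration, ψ₂⁰ = 0.47:
  ψ₂ = 0.470: g = 0.0246, g' = -0.673 → ψ₂ = 0.507
Converged at ψ₂ = 0.507.
  1: x = 0.160, y = 0.545
  2: x = 0.536, y = 0.300
  3: x = 0.304, y = 0.155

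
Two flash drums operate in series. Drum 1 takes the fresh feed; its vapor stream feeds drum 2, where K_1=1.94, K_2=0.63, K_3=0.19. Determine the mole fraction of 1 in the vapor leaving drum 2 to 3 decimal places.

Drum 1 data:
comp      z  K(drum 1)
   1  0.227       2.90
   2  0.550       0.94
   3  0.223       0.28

y_1 (drum 2) = 0.616

Drum 1:
Material balance + equilibrium reduce to Σ zᵢ(Kᵢ−1)/(1+ψ₁(Kᵢ−1)) = 0.
g(0) = ΣzᵢKᵢ − 1 = 0.238 and g(1) = 1 − Σzᵢ/Kᵢ = -0.460, so a root lies in (0, 1).
Iterate (Newton) starting at ψ₁ = 0.54:
  ψ₁ = 0.540: g = -0.0839, g' = -0.511 → ψ₁ = 0.376
  ψ₁ = 0.376: g = -0.0023, g' = -0.498 → ψ₁ = 0.371
Converged at ψ₁ = 0.371.
Drum-1 compositions:
  1: x = 0.133, y = 0.386
  2: x = 0.563, y = 0.529
  3: x = 0.304, y = 0.085
Drum-2 feed = drum-1 vapor: z₂ = (0.3860, 0.5288, 0.0852).
Drum 2:
Newton iteration, ψ₂⁰ = 0.5:
  ψ₂ = 0.500: g = -0.1092, g' = -0.425 → ψ₂ = 0.243
  ψ₂ = 0.243: g = -0.0055, g' = -0.400 → ψ₂ = 0.229
Converged at ψ₂ = 0.229.
  1: x = 0.318, y = 0.616
  2: x = 0.578, y = 0.364
  3: x = 0.105, y = 0.020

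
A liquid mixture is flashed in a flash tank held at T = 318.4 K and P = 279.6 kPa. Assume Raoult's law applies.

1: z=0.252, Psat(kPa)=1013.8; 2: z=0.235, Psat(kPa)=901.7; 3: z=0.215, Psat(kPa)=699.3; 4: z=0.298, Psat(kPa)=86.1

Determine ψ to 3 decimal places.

ψ = 0.871

Raoult's law: Kᵢ = Pᵢˢᵃᵗ/P = Pᵢˢᵃᵗ/279.6.
  K_1 = 1013.8/279.6 = 3.62589, K_2 = 901.7/279.6 = 3.22496, K_3 = 699.3/279.6 = 2.50107, K_4 = 86.1/279.6 = 0.30794
Newton–Raphson from ψ = 0.53:
  ψ = 0.530: g = 0.3706, g' = -1.055 → ψ = 0.881
  ψ = 0.881: g = -0.0135, g' = -1.319 → ψ = 0.871
Converged at ψ = 0.871.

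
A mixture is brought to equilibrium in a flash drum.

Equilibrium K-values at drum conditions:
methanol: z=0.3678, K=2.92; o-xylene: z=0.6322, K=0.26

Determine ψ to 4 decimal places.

Binary case is linear: z₁(K₁−1)(1+ψ(K₂−1)) + z₂(K₂−1)(1+ψ(K₁−1)) = 0
⇒ ψ = [z₁(K₁−1)+z₂(K₂−1)] / [−(K₁−1)(K₂−1)] = 0.23835/1.42080 = 0.1678

ψ = 0.1678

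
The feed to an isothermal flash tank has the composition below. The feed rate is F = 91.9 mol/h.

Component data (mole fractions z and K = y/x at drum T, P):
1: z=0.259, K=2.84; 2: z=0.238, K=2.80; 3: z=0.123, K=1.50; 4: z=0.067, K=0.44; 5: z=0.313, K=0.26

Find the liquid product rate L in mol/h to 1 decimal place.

Material balance + equilibrium reduce to Σ zᵢ(Kᵢ−1)/(1+ψ(Kᵢ−1)) = 0.
g(0) = ΣzᵢKᵢ − 1 = 0.697 and g(1) = 1 − Σzᵢ/Kᵢ = -0.614, so a root lies in (0, 1).
Newton iteration, ψ⁰ = 0.5:
  ψ = 0.500: g = 0.1031, g' = -0.944 → ψ = 0.609
  ψ = 0.609: g = -0.0026, g' = -1.005 → ψ = 0.607
Converged at ψ = 0.607.
Then V = ψ·F = 0.6067·91.9 = 55.8 mol/h and L = F − V = 36.1 mol/h.

L = 36.1 mol/h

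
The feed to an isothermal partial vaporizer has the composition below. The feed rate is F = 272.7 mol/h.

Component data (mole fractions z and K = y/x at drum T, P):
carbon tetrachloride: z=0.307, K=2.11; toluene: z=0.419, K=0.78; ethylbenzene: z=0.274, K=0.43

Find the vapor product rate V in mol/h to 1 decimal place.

Material balance + equilibrium reduce to Σ zᵢ(Kᵢ−1)/(1+ψ(Kᵢ−1)) = 0.
Feasibility: ΣzᵢKᵢ = 1.092, Σzᵢ/Kᵢ = 1.320 — both > 1, two phases present.
Newton–Raphson from ψ = 0.53:
  ψ = 0.530: g = -0.1136, g' = -0.359 → ψ = 0.213
  ψ = 0.213: g = 0.0010, g' = -0.385 → ψ = 0.216
Converged at ψ = 0.216.
Then V = ψ·F = 0.2159·272.7 = 58.9 mol/h and L = F − V = 213.8 mol/h.

V = 58.9 mol/h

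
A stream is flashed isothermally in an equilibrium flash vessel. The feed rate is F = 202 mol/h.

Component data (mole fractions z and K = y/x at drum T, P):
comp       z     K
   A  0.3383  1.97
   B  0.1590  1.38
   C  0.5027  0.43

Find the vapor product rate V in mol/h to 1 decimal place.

V = 43.8 mol/h

Material balance + equilibrium reduce to Σ zᵢ(Kᵢ−1)/(1+β(Kᵢ−1)) = 0.
Check two-phase: ΣzᵢKᵢ = 1.1020 > 1 and Σzᵢ/Kᵢ = 1.4560 > 1, so g(0) = 0.1020 > 0 and g(1) = -0.4560 < 0.
Newton iteration, β⁰ = 0.5:
  β = 0.5000: g = -0.12900, g' = -0.4800 → β = 0.2313
  β = 0.2313: g = -0.00648, g' = -0.4484 → β = 0.2168
Converged at β = 0.2168.
Then V = β·F = 0.2168·202 = 43.8 mol/h and L = F − V = 158.2 mol/h.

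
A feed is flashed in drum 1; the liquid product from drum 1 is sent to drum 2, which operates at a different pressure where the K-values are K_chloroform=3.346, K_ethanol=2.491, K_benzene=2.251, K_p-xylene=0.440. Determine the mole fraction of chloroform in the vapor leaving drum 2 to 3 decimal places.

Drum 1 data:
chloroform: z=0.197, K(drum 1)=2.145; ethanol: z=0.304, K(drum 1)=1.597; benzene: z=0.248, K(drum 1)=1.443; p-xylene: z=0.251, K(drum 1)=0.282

Drum 1:
Material balance + equilibrium reduce to Σ zᵢ(Kᵢ−1)/(1+ψ₁(Kᵢ−1)) = 0.
g(0) = ΣzᵢKᵢ − 1 = 0.337 and g(1) = 1 − Σzᵢ/Kᵢ = -0.344, so a root lies in (0, 1).
Newton–Raphson from ψ₁ = 0.5:
  ψ₁ = 0.500: g = 0.0920, g' = -0.516 → ψ₁ = 0.678
  ψ₁ = 0.678: g = -0.0106, g' = -0.657 → ψ₁ = 0.662
Converged at ψ₁ = 0.662.
Drum-1 compositions:
  chloroform: x = 0.112, y = 0.240
  ethanol: x = 0.218, y = 0.348
  benzene: x = 0.192, y = 0.277
  p-xylene: x = 0.478, y = 0.135
Drum-2 feed = drum-1 liquid: z₂ = (0.1121, 0.2179, 0.1918, 0.4782).
Drum 2:
Let ψ₂ = V/F and solve Σ zᵢ(Kᵢ−1)/(1+ψ₂(Kᵢ−1)) = 0.
Feasibility: ΣzᵢKᵢ = 1.560, Σzᵢ/Kᵢ = 1.293 — both > 1, two phases present.
Newton iteration, ψ₂⁰ = 0.36:
  ψ₂ = 0.360: g = 0.1839, g' = -0.764 → ψ₂ = 0.601
  ψ₂ = 0.601: g = 0.0140, g' = -0.679 → ψ₂ = 0.621
Converged at ψ₂ = 0.621.
  chloroform: x = 0.046, y = 0.153
  ethanol: x = 0.113, y = 0.282
  benzene: x = 0.108, y = 0.243
  p-xylene: x = 0.733, y = 0.323

y_chloroform (drum 2) = 0.153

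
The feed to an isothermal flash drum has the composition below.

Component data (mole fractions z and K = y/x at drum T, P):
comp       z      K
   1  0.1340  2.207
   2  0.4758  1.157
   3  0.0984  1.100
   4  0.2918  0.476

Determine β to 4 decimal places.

β = 0.3797

Material balance + equilibrium reduce to Σ zᵢ(Kᵢ−1)/(1+β(Kᵢ−1)) = 0.
g(0) = ΣzᵢKᵢ − 1 = 0.0934 and g(1) = 1 − Σzᵢ/Kᵢ = -0.1744, so a root lies in (0, 1).
Newton iteration, β⁰ = 0.68:
  β = 0.6800: g = -0.07201, g' = -0.2627 → β = 0.4059
  β = 0.4059: g = -0.00597, g' = -0.2285 → β = 0.3798
  β = 0.3798: g = -0.00001, g' = -0.2280 → β = 0.3797
Converged at β = 0.3797.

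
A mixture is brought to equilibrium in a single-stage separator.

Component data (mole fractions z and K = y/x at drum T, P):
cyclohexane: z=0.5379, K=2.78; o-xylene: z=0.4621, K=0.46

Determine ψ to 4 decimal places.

Newton iteration, ψ⁰ = 0.68:
  ψ = 0.6800: g = 0.03883, g' = -0.6853 → ψ = 0.7367
  ψ = 0.7367: g = -0.00011, g' = -0.6906 → ψ = 0.7365
Converged at ψ = 0.7365.

ψ = 0.7365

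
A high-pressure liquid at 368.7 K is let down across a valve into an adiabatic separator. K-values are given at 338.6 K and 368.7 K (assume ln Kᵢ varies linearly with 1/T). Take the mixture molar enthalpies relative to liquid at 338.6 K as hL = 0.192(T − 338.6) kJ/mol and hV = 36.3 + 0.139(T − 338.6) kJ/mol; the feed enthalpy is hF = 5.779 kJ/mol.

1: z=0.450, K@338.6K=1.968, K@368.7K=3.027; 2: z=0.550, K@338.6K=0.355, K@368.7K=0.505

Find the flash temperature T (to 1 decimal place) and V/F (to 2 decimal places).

T = 339.7 K, V/F = 0.15

Adiabatic flash: solve Rachford–Rice at each trial T, then check hF = ψ·hV(T) + (1−ψ)·hL(T).
  T = 338.6 K: K = (1.968, 0.355), RR gives ψ = 0.129, H_out = 4.701 kJ/mol
  T = 368.7 K: K = (3.027, 0.505), RR gives ψ = 0.638, H_out = 27.912 kJ/mol
  T = 353.6 K: K = (2.461, 0.426), RR gives ψ = 0.408, H_out = 17.370 kJ/mol
  T = 346.1 K: K = (2.206, 0.390), RR gives ψ = 0.282, H_out = 11.548 kJ/mol
  T = 342.4 K: K = (2.087, 0.372), RR gives ψ = 0.211, H_out = 8.342 kJ/mol
  T = 340.5 K: K = (2.027, 0.364), RR gives ψ = 0.172, H_out = 6.573 kJ/mol
Linear interpolation between T = 338.6 (H_out = 4.701) and T = 340.5 (H_out = 6.573) on hF = 5.779 gives T ≈ 339.7 K, at which ψ = 0.15.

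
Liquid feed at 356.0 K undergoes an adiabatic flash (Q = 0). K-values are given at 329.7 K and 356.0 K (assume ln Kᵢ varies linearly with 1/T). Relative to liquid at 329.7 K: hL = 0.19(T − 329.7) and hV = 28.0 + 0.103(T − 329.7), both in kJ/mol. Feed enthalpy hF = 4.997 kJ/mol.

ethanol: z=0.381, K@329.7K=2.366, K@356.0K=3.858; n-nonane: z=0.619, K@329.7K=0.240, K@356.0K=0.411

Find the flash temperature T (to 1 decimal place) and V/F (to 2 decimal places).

Adiabatic flash: solve Rachford–Rice at each trial T, then check hF = ψ·hV(T) + (1−ψ)·hL(T).
  T = 329.7 K: K = (2.366, 0.240), RR gives ψ = 0.048, H_out = 1.349 kJ/mol
  T = 356.0 K: K = (3.858, 0.411), RR gives ψ = 0.430, H_out = 16.060 kJ/mol
  T = 342.9 K: K = (3.053, 0.318), RR gives ψ = 0.257, H_out = 9.403 kJ/mol
  T = 336.3 K: K = (2.694, 0.277), RR gives ψ = 0.162, H_out = 5.683 kJ/mol
  T = 333.0 K: K = (2.526, 0.258), RR gives ψ = 0.108, H_out = 3.618 kJ/mol
  T = 334.6 K: K = (2.607, 0.267), RR gives ψ = 0.135, H_out = 4.641 kJ/mol
Linear interpolation between T = 334.6 (H_out = 4.641) and T = 336.3 (H_out = 5.683) on hF = 4.997 gives T ≈ 335.2 K, at which ψ = 0.14.

T = 335.2 K, V/F = 0.14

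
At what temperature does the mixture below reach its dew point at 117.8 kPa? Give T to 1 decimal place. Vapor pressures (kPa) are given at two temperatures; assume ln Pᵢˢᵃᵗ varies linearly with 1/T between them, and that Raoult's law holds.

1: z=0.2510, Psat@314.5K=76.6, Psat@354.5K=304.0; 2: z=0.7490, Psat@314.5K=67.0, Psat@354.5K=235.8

T = 329.9 K

Dew-point temperature: Σzᵢ·P/Pᵢˢᵃᵗ(T) = 1. Interpolate ln Pᵢˢᵃᵗ = aᵢ + bᵢ/T.
  T = 314.5 K: ΣzᵢP/Pᵢˢᵃᵗ = 1.7029
  T = 354.5 K: ΣzᵢP/Pᵢˢᵃᵗ = 0.4714
  T = 334.5 K: ΣzᵢP/Pᵢˢᵃᵗ = 0.8620
  T = 324.5 K: ΣzᵢP/Pᵢˢᵃᵗ = 1.1988
  T = 329.5 K: ΣzᵢP/Pᵢˢᵃᵗ = 1.0140
  T = 332.0 K: ΣzᵢP/Pᵢˢᵃᵗ = 0.9343
Interpolating between 329.5 K and 332.0 K gives T ≈ 329.9 K.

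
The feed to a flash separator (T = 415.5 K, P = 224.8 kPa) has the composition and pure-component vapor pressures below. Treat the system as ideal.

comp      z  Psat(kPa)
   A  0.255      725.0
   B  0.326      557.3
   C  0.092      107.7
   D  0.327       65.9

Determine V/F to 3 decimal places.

Raoult's law: Kᵢ = Pᵢˢᵃᵗ/P = Pᵢˢᵃᵗ/224.8.
  K_A = 725.0/224.8 = 3.22509, K_B = 557.3/224.8 = 2.47909, K_C = 107.7/224.8 = 0.47909, K_D = 65.9/224.8 = 0.29315
Newton–Raphson from V/F = 0.35:
  V/F = 0.350: g = 0.2710, g' = -1.034 → V/F = 0.612
  V/F = 0.612: g = 0.0157, g' = -0.984 → V/F = 0.628
Converged at V/F = 0.628.

V/F = 0.628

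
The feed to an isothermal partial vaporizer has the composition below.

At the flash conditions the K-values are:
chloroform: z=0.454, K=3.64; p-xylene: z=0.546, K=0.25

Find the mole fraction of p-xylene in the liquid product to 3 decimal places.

x_p-xylene = 0.779

Rachford–Rice: g(ψ) = Σ zᵢ(Kᵢ−1)/(1+ψ(Kᵢ−1)) = 0.
g(0) = ΣzᵢKᵢ − 1 = 0.789 and g(1) = 1 − Σzᵢ/Kᵢ = -1.309, so a root lies in (0, 1).
Binary case is linear: z₁(K₁−1)(1+ψ(K₂−1)) + z₂(K₂−1)(1+ψ(K₁−1)) = 0
⇒ ψ = [z₁(K₁−1)+z₂(K₂−1)] / [−(K₁−1)(K₂−1)] = 0.7891/1.9800 = 0.399
Compositions from xᵢ = zᵢ/(1+ψ(Kᵢ−1)), yᵢ = Kᵢxᵢ:
  chloroform: x = 0.221, y = 0.805
  p-xylene: x = 0.779, y = 0.195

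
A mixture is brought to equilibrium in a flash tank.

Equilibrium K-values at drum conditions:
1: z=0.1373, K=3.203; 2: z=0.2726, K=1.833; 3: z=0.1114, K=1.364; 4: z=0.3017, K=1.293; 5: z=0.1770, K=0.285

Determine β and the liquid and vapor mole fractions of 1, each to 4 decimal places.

Rachford–Rice: g(β) = Σ zᵢ(Kᵢ−1)/(1+β(Kᵢ−1)) = 0.
g(0) = ΣzᵢKᵢ − 1 = 0.5319 and g(1) = 1 − Σzᵢ/Kᵢ = -0.1276, so a root lies in (0, 1).
Iterate (Newton) starting at β = 0.32:
  β = 0.3200: g = 0.30973, g' = -0.5328 → β = 0.9014
  β = 0.9014: g = -0.02449, g' = -0.8769 → β = 0.8734
  β = 0.8734: g = -0.00099, g' = -0.8080 → β = 0.8722
Converged at β = 0.8722.
Compositions from xᵢ = zᵢ/(1+β(Kᵢ−1)), yᵢ = Kᵢxᵢ:
  1: x = 0.0470, y = 0.1505
  2: x = 0.1579, y = 0.2894
  3: x = 0.0846, y = 0.1153
  4: x = 0.2403, y = 0.3107
  5: x = 0.4703, y = 0.1340

β = 0.8722, x_1 = 0.0470, y_1 = 0.1505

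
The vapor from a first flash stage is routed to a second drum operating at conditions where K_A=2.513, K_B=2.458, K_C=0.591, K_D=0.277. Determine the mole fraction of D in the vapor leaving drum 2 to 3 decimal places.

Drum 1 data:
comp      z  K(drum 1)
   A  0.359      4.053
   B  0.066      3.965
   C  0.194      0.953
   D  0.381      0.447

Drum 1:
Iterate (Newton) starting at ψ₁ = 0.61:
  ψ₁ = 0.610: g = 0.1253, g' = -0.748 → ψ₁ = 0.778
  ψ₁ = 0.778: g = 0.0050, g' = -0.706 → ψ₁ = 0.785
Converged at ψ₁ = 0.785.
Drum-1 compositions:
  A: x = 0.106, y = 0.429
  B: x = 0.020, y = 0.079
  C: x = 0.201, y = 0.192
  D: x = 0.673, y = 0.301
Drum-2 feed = drum-1 vapor: z₂ = (0.4285, 0.0787, 0.1920, 0.3008).
Drum 2:
Newton–Raphson from ψ₂ = 0.65:
  ψ₂ = 0.650: g = -0.1315, g' = -0.913 → ψ₂ = 0.506
  ψ₂ = 0.506: g = -0.0087, g' = -0.812 → ψ₂ = 0.495
Converged at ψ₂ = 0.495.
  A: x = 0.245, y = 0.616
  B: x = 0.046, y = 0.112
  C: x = 0.241, y = 0.142
  D: x = 0.469, y = 0.130

y_D (drum 2) = 0.130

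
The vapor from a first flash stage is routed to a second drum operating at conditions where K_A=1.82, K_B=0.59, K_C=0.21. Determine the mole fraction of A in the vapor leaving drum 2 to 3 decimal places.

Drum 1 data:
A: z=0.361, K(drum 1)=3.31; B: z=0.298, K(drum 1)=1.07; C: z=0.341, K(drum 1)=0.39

Drum 1:
Newton–Raphson from ψ₁ = 0.5:
  ψ₁ = 0.500: g = 0.1078, g' = -0.679 → ψ₁ = 0.659
  ψ₁ = 0.659: g = 0.0028, g' = -0.659 → ψ₁ = 0.663
Converged at ψ₁ = 0.663.
Drum-1 compositions:
  A: x = 0.143, y = 0.472
  B: x = 0.285, y = 0.305
  C: x = 0.573, y = 0.223
Drum-2 feed = drum-1 vapor: z₂ = (0.4720, 0.3047, 0.2233).
Drum 2:
Rachford–Rice: g(ψ₂) = Σ zᵢ(Kᵢ−1)/(1+ψ₂(Kᵢ−1)) = 0.
Feasibility: ΣzᵢKᵢ = 1.086, Σzᵢ/Kᵢ = 1.839 — both > 1, two phases present.
Newton–Raphson from ψ₂ = 0.47:
  ψ₂ = 0.470: g = -0.1560, g' = -0.597 → ψ₂ = 0.208
  ψ₂ = 0.208: g = -0.0173, g' = -0.492 → ψ₂ = 0.173
Converged at ψ₂ = 0.173.
  A: x = 0.413, y = 0.752
  B: x = 0.328, y = 0.194
  C: x = 0.259, y = 0.054

y_A (drum 2) = 0.752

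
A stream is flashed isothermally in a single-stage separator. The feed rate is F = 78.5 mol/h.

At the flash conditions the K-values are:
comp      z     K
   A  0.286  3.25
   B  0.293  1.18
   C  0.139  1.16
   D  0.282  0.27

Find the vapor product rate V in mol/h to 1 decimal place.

V = 44.5 mol/h

Material balance + equilibrium reduce to Σ zᵢ(Kᵢ−1)/(1+ψ(Kᵢ−1)) = 0.
Check two-phase: ΣzᵢKᵢ = 1.513 > 1 and Σzᵢ/Kᵢ = 1.501 > 1, so g(0) = 0.513 > 0 and g(1) = -0.501 < 0.
Newton iteration, ψ⁰ = 0.5:
  ψ = 0.500: g = 0.0476, g' = -0.704 → ψ = 0.568
  ψ = 0.568: g = -0.0007, g' = -0.728 → ψ = 0.567
Converged at ψ = 0.567.
Then V = ψ·F = 0.5667·78.5 = 44.5 mol/h and L = F − V = 34.0 mol/h.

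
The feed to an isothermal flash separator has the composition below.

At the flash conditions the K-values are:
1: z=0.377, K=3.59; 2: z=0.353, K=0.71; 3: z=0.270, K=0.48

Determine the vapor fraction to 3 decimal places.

Material balance + equilibrium reduce to Σ zᵢ(Kᵢ−1)/(1+ψ(Kᵢ−1)) = 0.
g(0) = ΣzᵢKᵢ − 1 = 0.734 and g(1) = 1 − Σzᵢ/Kᵢ = -0.165, so a root lies in (0, 1).
Newton–Raphson from ψ = 0.5:
  ψ = 0.500: g = 0.1160, g' = -0.654 → ψ = 0.677
  ψ = 0.677: g = 0.0104, g' = -0.553 → ψ = 0.696
Converged at ψ = 0.696.

ψ = 0.696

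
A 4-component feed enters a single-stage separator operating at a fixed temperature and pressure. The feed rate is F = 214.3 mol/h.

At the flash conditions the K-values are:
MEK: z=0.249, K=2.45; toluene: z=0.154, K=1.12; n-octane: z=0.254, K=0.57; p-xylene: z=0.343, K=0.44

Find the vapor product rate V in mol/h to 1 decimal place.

Newton iteration, β⁰ = 0.5:
  β = 0.500: g = -0.1792, g' = -0.462 → β = 0.112
  β = 0.112: g = 0.0092, g' = -0.564 → β = 0.128
Converged at β = 0.128.
Then V = β·F = 0.1284·214.3 = 27.5 mol/h and L = F − V = 186.8 mol/h.

V = 27.5 mol/h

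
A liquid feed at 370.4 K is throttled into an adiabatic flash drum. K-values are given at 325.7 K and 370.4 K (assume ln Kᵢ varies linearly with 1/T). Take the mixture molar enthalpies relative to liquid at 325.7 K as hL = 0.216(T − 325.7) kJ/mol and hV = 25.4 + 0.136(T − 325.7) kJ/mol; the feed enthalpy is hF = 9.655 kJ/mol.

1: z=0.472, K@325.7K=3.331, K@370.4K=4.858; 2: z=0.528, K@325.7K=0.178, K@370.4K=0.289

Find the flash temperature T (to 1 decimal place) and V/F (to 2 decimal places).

Adiabatic flash: solve Rachford–Rice at each trial T, then check hF = ψ·hV(T) + (1−ψ)·hL(T).
  T = 325.7 K: K = (3.331, 0.178), RR gives ψ = 0.348, H_out = 8.832 kJ/mol
  T = 370.4 K: K = (4.858, 0.289), RR gives ψ = 0.527, H_out = 21.156 kJ/mol
  T = 348.0 K: K = (4.070, 0.230), RR gives ψ = 0.441, H_out = 15.236 kJ/mol
  T = 336.9 K: K = (3.696, 0.203), RR gives ψ = 0.397, H_out = 12.140 kJ/mol
  T = 331.3 K: K = (3.512, 0.191), RR gives ψ = 0.373, H_out = 10.513 kJ/mol
  T = 328.5 K: K = (3.421, 0.184), RR gives ψ = 0.360, H_out = 9.680 kJ/mol
  T = 327.1 K: K = (3.376, 0.181), RR gives ψ = 0.354, H_out = 9.258 kJ/mol
Linear interpolation between T = 327.1 (H_out = 9.258) and T = 328.5 (H_out = 9.680) on hF = 9.655 gives T ≈ 328.4 K, at which ψ = 0.36.

T = 328.4 K, V/F = 0.36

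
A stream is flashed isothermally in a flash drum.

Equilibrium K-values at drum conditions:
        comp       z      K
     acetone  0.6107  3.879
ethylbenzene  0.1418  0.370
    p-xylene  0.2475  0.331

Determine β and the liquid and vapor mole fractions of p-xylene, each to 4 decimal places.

β = 0.7966, x_p-xylene = 0.5299, y_p-xylene = 0.1754

Let β = V/F and solve Σ zᵢ(Kᵢ−1)/(1+β(Kᵢ−1)) = 0.
g(0) = ΣzᵢKᵢ − 1 = 1.5033 and g(1) = 1 − Σzᵢ/Kᵢ = -0.2884, so a root lies in (0, 1).
Newton–Raphson from β = 0.52:
  β = 0.5200: g = 0.31734, g' = -1.1968 → β = 0.7852
  β = 0.7852: g = 0.01368, g' = -1.1881 → β = 0.7967
  β = 0.7967: g = -0.00008, g' = -1.2013 → β = 0.7966
Converged at β = 0.7966.
Compositions from xᵢ = zᵢ/(1+β(Kᵢ−1)), yᵢ = Kᵢxᵢ:
  acetone: x = 0.1854, y = 0.7193
  ethylbenzene: x = 0.2847, y = 0.1053
  p-xylene: x = 0.5299, y = 0.1754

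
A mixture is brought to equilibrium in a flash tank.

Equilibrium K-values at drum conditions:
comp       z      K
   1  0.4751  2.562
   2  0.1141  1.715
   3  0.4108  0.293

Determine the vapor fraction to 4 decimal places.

ψ = 0.5308

Material balance + equilibrium reduce to Σ zᵢ(Kᵢ−1)/(1+ψ(Kᵢ−1)) = 0.
g(0) = ΣzᵢKᵢ − 1 = 0.5333 and g(1) = 1 − Σzᵢ/Kᵢ = -0.6540, so a root lies in (0, 1).
Newton–Raphson from ψ = 0.32:
  ψ = 0.3200: g = 0.18583, g' = -0.8969 → ψ = 0.5272
  ψ = 0.5272: g = 0.00322, g' = -0.9012 → ψ = 0.5308
Converged at ψ = 0.5308.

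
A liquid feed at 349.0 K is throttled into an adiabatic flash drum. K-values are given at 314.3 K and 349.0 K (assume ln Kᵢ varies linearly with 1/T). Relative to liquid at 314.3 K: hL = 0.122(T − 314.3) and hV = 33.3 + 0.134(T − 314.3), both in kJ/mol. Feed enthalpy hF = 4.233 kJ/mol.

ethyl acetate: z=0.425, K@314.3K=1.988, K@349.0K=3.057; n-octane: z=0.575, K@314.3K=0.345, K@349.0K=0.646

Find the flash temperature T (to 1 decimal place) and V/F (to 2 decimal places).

Adiabatic flash: solve Rachford–Rice at each trial T, then check hF = ψ·hV(T) + (1−ψ)·hL(T).
  T = 314.3 K: K = (1.988, 0.345), RR gives ψ = 0.067, H_out = 2.227 kJ/mol
  T = 349.0 K: K = (3.057, 0.646), RR gives ψ = 0.921, H_out = 35.287 kJ/mol
  T = 331.6 K: K = (2.492, 0.479), RR gives ψ = 0.431, H_out = 16.552 kJ/mol
  T = 323.0 K: K = (2.234, 0.409), RR gives ψ = 0.253, H_out = 9.511 kJ/mol
  T = 318.6 K: K = (2.108, 0.376), RR gives ψ = 0.162, H_out = 5.913 kJ/mol
  T = 316.5 K: K = (2.049, 0.360), RR gives ψ = 0.116, H_out = 4.143 kJ/mol
Linear interpolation between T = 316.5 (H_out = 4.143) and T = 318.6 (H_out = 5.913) on hF = 4.233 gives T ≈ 316.6 K, at which ψ = 0.12.

T = 316.6 K, V/F = 0.12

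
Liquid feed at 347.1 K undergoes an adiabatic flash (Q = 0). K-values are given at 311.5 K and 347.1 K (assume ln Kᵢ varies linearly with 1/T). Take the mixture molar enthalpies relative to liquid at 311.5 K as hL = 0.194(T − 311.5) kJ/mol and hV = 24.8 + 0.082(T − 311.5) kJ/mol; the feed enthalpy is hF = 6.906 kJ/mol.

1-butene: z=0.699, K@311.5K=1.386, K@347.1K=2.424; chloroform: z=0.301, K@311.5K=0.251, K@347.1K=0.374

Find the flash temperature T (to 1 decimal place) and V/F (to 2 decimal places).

T = 313.8 K, V/F = 0.26

Adiabatic flash: solve Rachford–Rice at each trial T, then check hF = ψ·hV(T) + (1−ψ)·hL(T).
  T = 311.5 K: K = (1.386, 0.251), RR gives ψ = 0.153, H_out = 3.806 kJ/mol
  T = 347.1 K: K = (2.424, 0.374), RR gives ψ = 0.905, H_out = 25.747 kJ/mol
  T = 329.3 K: K = (1.861, 0.310), RR gives ψ = 0.663, H_out = 18.573 kJ/mol
  T = 320.4 K: K = (1.613, 0.280), RR gives ψ = 0.479, H_out = 13.127 kJ/mol
  T = 315.9 K: K = (1.495, 0.265), RR gives ψ = 0.343, H_out = 9.198 kJ/mol
  T = 313.7 K: K = (1.440, 0.258), RR gives ψ = 0.258, H_out = 6.759 kJ/mol
Linear interpolation between T = 313.7 (H_out = 6.759) and T = 315.9 (H_out = 9.198) on hF = 6.906 gives T ≈ 313.8 K, at which ψ = 0.26.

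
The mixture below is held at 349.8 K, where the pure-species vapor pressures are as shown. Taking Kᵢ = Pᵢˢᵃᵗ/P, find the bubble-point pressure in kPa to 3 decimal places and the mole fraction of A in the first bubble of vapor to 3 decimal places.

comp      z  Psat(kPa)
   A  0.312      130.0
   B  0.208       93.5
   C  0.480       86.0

At the bubble point ψ → 0, so ΣzᵢKᵢ = 1 with Kᵢ = Pᵢˢᵃᵗ/P ⇒ P = ΣzᵢPᵢˢᵃᵗ.
P = 0.312·130.0 + 0.208·93.5 + 0.480·86.0 = 101.288 kPa
yᵢ = zᵢPᵢˢᵃᵗ/P ⇒ y_A = 0.312·130.0/101.288 = 0.400

Pbub = 101.288 kPa, y_A = 0.400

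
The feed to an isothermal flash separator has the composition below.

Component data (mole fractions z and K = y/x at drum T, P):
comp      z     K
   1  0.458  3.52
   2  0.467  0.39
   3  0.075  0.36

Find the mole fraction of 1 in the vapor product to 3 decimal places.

y_1 = 0.690

Material balance + equilibrium reduce to Σ zᵢ(Kᵢ−1)/(1+V/F(Kᵢ−1)) = 0.
Feasibility: ΣzᵢKᵢ = 1.821, Σzᵢ/Kᵢ = 1.536 — both > 1, two phases present.
Newton iteration, V/F⁰ = 0.5:
  V/F = 0.500: g = 0.0302, g' = -0.996 → V/F = 0.530
  V/F = 0.530: g = 0.0002, g' = -0.983 → V/F = 0.531
Converged at V/F = 0.531.
Compositions from xᵢ = zᵢ/(1+V/F(Kᵢ−1)), yᵢ = Kᵢxᵢ:
  1: x = 0.196, y = 0.690
  2: x = 0.690, y = 0.269
  3: x = 0.114, y = 0.041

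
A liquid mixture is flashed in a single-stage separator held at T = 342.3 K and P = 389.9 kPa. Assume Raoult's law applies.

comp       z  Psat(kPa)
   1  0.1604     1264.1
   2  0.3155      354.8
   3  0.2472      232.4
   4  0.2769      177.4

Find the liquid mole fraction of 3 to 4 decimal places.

Raoult's law: Kᵢ = Pᵢˢᵃᵗ/P = Pᵢˢᵃᵗ/389.9.
  K_1 = 1264.1/389.9 = 3.242113, K_2 = 354.8/389.9 = 0.909977, K_3 = 232.4/389.9 = 0.596050, K_4 = 177.4/389.9 = 0.454988
Material balance + equilibrium reduce to Σ zᵢ(Kᵢ−1)/(1+V/F(Kᵢ−1)) = 0.
Feasibility: ΣzᵢKᵢ = 1.0805, Σzᵢ/Kᵢ = 1.4195 — both > 1, two phases present.
Newton–Raphson from V/F = 0.5:
  V/F = 0.5000: g = -0.19276, g' = -0.4008 → V/F = 0.0190
  V/F = 0.0190: g = 0.06333, g' = -0.8692 → V/F = 0.0919
  V/F = 0.0919: g = 0.00697, g' = -0.6916 → V/F = 0.1020
  V/F = 0.1020: g = 0.00010, g' = -0.6728 → V/F = 0.1021
Converged at V/F = 0.1021.
Compositions from xᵢ = zᵢ/(1+V/F(Kᵢ−1)), yᵢ = Kᵢxᵢ:
  1: x = 0.1305, y = 0.4231
  2: x = 0.3184, y = 0.2898
  3: x = 0.2578, y = 0.1537
  4: x = 0.2932, y = 0.1334

x_3 = 0.2578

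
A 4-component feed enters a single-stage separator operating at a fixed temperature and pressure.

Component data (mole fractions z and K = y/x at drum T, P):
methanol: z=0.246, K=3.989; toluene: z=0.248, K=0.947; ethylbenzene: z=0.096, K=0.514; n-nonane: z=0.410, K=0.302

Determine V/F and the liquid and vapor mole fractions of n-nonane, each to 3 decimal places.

V/F = 0.257, x_n-nonane = 0.500, y_n-nonane = 0.151

Material balance + equilibrium reduce to Σ zᵢ(Kᵢ−1)/(1+V/F(Kᵢ−1)) = 0.
g(0) = ΣzᵢKᵢ − 1 = 0.389 and g(1) = 1 − Σzᵢ/Kᵢ = -0.868, so a root lies in (0, 1).
Iterate (Newton) starting at V/F = 0.37:
  V/F = 0.370: g = -0.1070, g' = -0.893 → V/F = 0.250
  V/F = 0.250: g = 0.0075, g' = -1.043 → V/F = 0.257
Converged at V/F = 0.257.
Compositions from xᵢ = zᵢ/(1+V/F(Kᵢ−1)), yᵢ = Kᵢxᵢ:
  methanol: x = 0.139, y = 0.555
  toluene: x = 0.251, y = 0.238
  ethylbenzene: x = 0.110, y = 0.056
  n-nonane: x = 0.500, y = 0.151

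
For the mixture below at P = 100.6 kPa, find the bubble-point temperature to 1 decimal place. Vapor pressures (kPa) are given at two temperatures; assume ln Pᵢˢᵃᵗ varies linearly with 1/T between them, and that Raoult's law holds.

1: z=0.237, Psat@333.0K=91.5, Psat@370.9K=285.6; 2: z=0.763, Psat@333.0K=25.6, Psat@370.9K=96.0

T = 359.7 K

Bubble-point temperature: ΣzᵢPᵢˢᵃᵗ(T) = P. Interpolate ln Pᵢˢᵃᵗ = aᵢ + bᵢ/T.
  T = 333.0 K: ΣzᵢPᵢˢᵃᵗ = 41.22 kPa
  T = 370.9 K: ΣzᵢPᵢˢᵃᵗ = 140.94 kPa
  T = 351.9 K: ΣzᵢPᵢˢᵃᵗ = 78.57 kPa
  T = 361.4 K: ΣzᵢPᵢˢᵃᵗ = 106.02 kPa
  T = 356.6 K: ΣzᵢPᵢˢᵃᵗ = 91.30 kPa
  T = 359.0 K: ΣzᵢPᵢˢᵃᵗ = 98.43 kPa
Interpolating between 359.0 K and 361.4 K gives T ≈ 359.7 K.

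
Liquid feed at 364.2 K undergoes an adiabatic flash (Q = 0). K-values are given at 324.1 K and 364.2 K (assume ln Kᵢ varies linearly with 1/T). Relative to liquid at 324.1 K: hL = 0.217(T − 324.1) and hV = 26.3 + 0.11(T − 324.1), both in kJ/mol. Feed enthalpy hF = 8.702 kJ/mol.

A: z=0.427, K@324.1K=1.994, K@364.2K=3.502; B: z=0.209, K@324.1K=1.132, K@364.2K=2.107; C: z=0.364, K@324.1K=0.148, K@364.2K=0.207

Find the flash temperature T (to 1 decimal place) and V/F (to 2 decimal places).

T = 328.9 K, V/F = 0.30

Adiabatic flash: solve Rachford–Rice at each trial T, then check hF = ψ·hV(T) + (1−ψ)·hL(T).
  T = 324.1 K: K = (1.994, 1.132, 0.148), RR gives ψ = 0.210, H_out = 5.534 kJ/mol
  T = 364.2 K: K = (3.502, 2.107, 0.207), RR gives ψ = 0.611, H_out = 22.158 kJ/mol
  T = 344.1 K: K = (2.684, 1.571, 0.177), RR gives ψ = 0.476, H_out = 15.845 kJ/mol
  T = 334.1 K: K = (2.324, 1.340, 0.162), RR gives ψ = 0.371, H_out = 11.522 kJ/mol
  T = 329.1 K: K = (2.155, 1.233, 0.155), RR gives ψ = 0.300, H_out = 8.810 kJ/mol
  T = 326.6 K: K = (2.074, 1.182, 0.151), RR gives ψ = 0.258, H_out = 7.255 kJ/mol
  T = 327.9 K: K = (2.116, 1.208, 0.153), RR gives ψ = 0.280, H_out = 8.083 kJ/mol
Linear interpolation between T = 327.9 (H_out = 8.083) and T = 329.1 (H_out = 8.810) on hF = 8.702 gives T ≈ 328.9 K, at which ψ = 0.30.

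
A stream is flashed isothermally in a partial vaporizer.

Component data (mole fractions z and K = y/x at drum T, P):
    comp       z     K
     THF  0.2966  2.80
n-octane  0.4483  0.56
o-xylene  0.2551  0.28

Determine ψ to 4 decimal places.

Rachford–Rice: g(ψ) = Σ zᵢ(Kᵢ−1)/(1+ψ(Kᵢ−1)) = 0.
g(0) = ΣzᵢKᵢ − 1 = 0.1530 and g(1) = 1 − Σzᵢ/Kᵢ = -0.8175, so a root lies in (0, 1).
Newton–Raphson from ψ = 0.5:
  ψ = 0.5000: g = -0.25889, g' = -0.7317 → ψ = 0.1462
  ψ = 0.1462: g = 0.00657, g' = -0.8666 → ψ = 0.1538
Converged at ψ = 0.1538.

ψ = 0.1538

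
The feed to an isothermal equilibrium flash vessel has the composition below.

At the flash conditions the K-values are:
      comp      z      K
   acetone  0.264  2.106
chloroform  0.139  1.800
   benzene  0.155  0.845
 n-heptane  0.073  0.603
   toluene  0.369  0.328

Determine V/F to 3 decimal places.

Material balance + equilibrium reduce to Σ zᵢ(Kᵢ−1)/(1+V/F(Kᵢ−1)) = 0.
Check two-phase: ΣzᵢKᵢ = 1.102 > 1 and Σzᵢ/Kᵢ = 1.632 > 1, so g(0) = 0.102 > 0 and g(1) = -0.632 < 0.
Iterate (Newton) starting at V/F = 0.4:
  V/F = 0.400: g = -0.1125, g' = -0.538 → V/F = 0.191
  V/F = 0.191: g = -0.0031, g' = -0.524 → V/F = 0.185
Converged at V/F = 0.185.

V/F = 0.185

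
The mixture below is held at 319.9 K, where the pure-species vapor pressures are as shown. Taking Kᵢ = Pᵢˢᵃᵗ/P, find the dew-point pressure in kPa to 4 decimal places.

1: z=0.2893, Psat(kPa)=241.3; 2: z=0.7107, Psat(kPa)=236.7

Pdew = 238.0127 kPa

At the dew point ψ → 1, so Σzᵢ/Kᵢ = 1 with Kᵢ = Pᵢˢᵃᵗ/P ⇒ 1/P = Σzᵢ/Pᵢˢᵃᵗ.
1/P = 0.2893/241.3 + 0.7107/236.7 = 0.0042015 ⇒ P = 238.0127 kPa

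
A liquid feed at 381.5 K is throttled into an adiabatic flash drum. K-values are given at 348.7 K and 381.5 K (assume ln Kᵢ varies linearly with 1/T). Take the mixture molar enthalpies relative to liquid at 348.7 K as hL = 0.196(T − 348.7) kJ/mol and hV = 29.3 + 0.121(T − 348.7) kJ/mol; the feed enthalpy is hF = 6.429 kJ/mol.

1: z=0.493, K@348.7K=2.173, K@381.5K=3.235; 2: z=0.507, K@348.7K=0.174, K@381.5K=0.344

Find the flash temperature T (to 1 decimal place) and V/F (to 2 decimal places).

T = 351.6 K, V/F = 0.20

Adiabatic flash: solve Rachford–Rice at each trial T, then check hF = ψ·hV(T) + (1−ψ)·hL(T).
  T = 348.7 K: K = (2.173, 0.174), RR gives ψ = 0.165, H_out = 4.824 kJ/mol
  T = 381.5 K: K = (3.235, 0.344), RR gives ψ = 0.525, H_out = 20.511 kJ/mol
  T = 365.1 K: K = (2.675, 0.248), RR gives ψ = 0.353, H_out = 13.132 kJ/mol
  T = 356.9 K: K = (2.417, 0.209), RR gives ψ = 0.265, H_out = 9.215 kJ/mol
  T = 352.8 K: K = (2.293, 0.191), RR gives ψ = 0.217, H_out = 7.099 kJ/mol
  T = 350.8 K: K = (2.234, 0.182), RR gives ψ = 0.192, H_out = 6.012 kJ/mol
Linear interpolation between T = 350.8 (H_out = 6.012) and T = 352.8 (H_out = 7.099) on hF = 6.429 gives T ≈ 351.6 K, at which ψ = 0.20.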